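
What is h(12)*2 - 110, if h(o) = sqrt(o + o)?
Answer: -110 + 4*sqrt(6) ≈ -100.20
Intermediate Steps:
h(o) = sqrt(2)*sqrt(o) (h(o) = sqrt(2*o) = sqrt(2)*sqrt(o))
h(12)*2 - 110 = (sqrt(2)*sqrt(12))*2 - 110 = (sqrt(2)*(2*sqrt(3)))*2 - 110 = (2*sqrt(6))*2 - 110 = 4*sqrt(6) - 110 = -110 + 4*sqrt(6)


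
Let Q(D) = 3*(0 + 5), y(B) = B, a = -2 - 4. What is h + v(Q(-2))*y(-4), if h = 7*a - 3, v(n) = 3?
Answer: -57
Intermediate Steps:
a = -6
Q(D) = 15 (Q(D) = 3*5 = 15)
h = -45 (h = 7*(-6) - 3 = -42 - 3 = -45)
h + v(Q(-2))*y(-4) = -45 + 3*(-4) = -45 - 12 = -57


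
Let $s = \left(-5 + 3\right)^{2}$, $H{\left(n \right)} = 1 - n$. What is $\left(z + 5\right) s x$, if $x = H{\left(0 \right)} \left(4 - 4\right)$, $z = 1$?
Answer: $0$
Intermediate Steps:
$s = 4$ ($s = \left(-2\right)^{2} = 4$)
$x = 0$ ($x = \left(1 - 0\right) \left(4 - 4\right) = \left(1 + 0\right) 0 = 1 \cdot 0 = 0$)
$\left(z + 5\right) s x = \left(1 + 5\right) 4 \cdot 0 = 6 \cdot 4 \cdot 0 = 24 \cdot 0 = 0$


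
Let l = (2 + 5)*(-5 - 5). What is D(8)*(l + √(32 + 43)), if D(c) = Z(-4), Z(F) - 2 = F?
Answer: 140 - 10*√3 ≈ 122.68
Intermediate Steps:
Z(F) = 2 + F
D(c) = -2 (D(c) = 2 - 4 = -2)
l = -70 (l = 7*(-10) = -70)
D(8)*(l + √(32 + 43)) = -2*(-70 + √(32 + 43)) = -2*(-70 + √75) = -2*(-70 + 5*√3) = 140 - 10*√3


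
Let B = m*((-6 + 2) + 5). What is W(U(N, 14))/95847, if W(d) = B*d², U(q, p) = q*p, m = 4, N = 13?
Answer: 132496/95847 ≈ 1.3824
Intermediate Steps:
U(q, p) = p*q
B = 4 (B = 4*((-6 + 2) + 5) = 4*(-4 + 5) = 4*1 = 4)
W(d) = 4*d²
W(U(N, 14))/95847 = (4*(14*13)²)/95847 = (4*182²)*(1/95847) = (4*33124)*(1/95847) = 132496*(1/95847) = 132496/95847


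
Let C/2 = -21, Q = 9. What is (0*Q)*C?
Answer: 0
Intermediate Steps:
C = -42 (C = 2*(-21) = -42)
(0*Q)*C = (0*9)*(-42) = 0*(-42) = 0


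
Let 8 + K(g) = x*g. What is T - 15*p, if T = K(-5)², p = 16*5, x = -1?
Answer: -1191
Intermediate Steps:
K(g) = -8 - g
p = 80
T = 9 (T = (-8 - 1*(-5))² = (-8 + 5)² = (-3)² = 9)
T - 15*p = 9 - 15*80 = 9 - 1200 = -1191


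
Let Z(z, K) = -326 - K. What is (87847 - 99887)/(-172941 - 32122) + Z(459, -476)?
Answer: 30771490/205063 ≈ 150.06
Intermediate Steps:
(87847 - 99887)/(-172941 - 32122) + Z(459, -476) = (87847 - 99887)/(-172941 - 32122) + (-326 - 1*(-476)) = -12040/(-205063) + (-326 + 476) = -12040*(-1/205063) + 150 = 12040/205063 + 150 = 30771490/205063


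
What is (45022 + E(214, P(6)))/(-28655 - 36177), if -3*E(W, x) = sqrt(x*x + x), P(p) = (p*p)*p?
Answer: -22511/32416 + sqrt(1302)/32416 ≈ -0.69333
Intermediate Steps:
P(p) = p**3 (P(p) = p**2*p = p**3)
E(W, x) = -sqrt(x + x**2)/3 (E(W, x) = -sqrt(x*x + x)/3 = -sqrt(x**2 + x)/3 = -sqrt(x + x**2)/3)
(45022 + E(214, P(6)))/(-28655 - 36177) = (45022 - 6*sqrt(6)*sqrt(1 + 6**3)/3)/(-28655 - 36177) = (45022 - 6*sqrt(6)*sqrt(1 + 216)/3)/(-64832) = (45022 - 6*sqrt(1302)/3)*(-1/64832) = (45022 - 2*sqrt(1302))*(-1/64832) = -22511/32416 + sqrt(1302)/32416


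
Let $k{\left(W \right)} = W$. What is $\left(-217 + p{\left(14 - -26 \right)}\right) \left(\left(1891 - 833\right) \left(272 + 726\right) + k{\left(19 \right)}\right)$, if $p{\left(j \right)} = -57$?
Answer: $-289317422$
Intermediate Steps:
$\left(-217 + p{\left(14 - -26 \right)}\right) \left(\left(1891 - 833\right) \left(272 + 726\right) + k{\left(19 \right)}\right) = \left(-217 - 57\right) \left(\left(1891 - 833\right) \left(272 + 726\right) + 19\right) = - 274 \left(1058 \cdot 998 + 19\right) = - 274 \left(1055884 + 19\right) = \left(-274\right) 1055903 = -289317422$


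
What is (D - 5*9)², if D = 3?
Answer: 1764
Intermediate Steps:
(D - 5*9)² = (3 - 5*9)² = (3 - 45)² = (-42)² = 1764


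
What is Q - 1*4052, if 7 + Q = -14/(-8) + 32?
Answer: -16101/4 ≈ -4025.3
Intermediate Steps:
Q = 107/4 (Q = -7 + (-14/(-8) + 32) = -7 + (-⅛*(-14) + 32) = -7 + (7/4 + 32) = -7 + 135/4 = 107/4 ≈ 26.750)
Q - 1*4052 = 107/4 - 1*4052 = 107/4 - 4052 = -16101/4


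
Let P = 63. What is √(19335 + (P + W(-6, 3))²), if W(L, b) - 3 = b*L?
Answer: √21639 ≈ 147.10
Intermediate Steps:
W(L, b) = 3 + L*b (W(L, b) = 3 + b*L = 3 + L*b)
√(19335 + (P + W(-6, 3))²) = √(19335 + (63 + (3 - 6*3))²) = √(19335 + (63 + (3 - 18))²) = √(19335 + (63 - 15)²) = √(19335 + 48²) = √(19335 + 2304) = √21639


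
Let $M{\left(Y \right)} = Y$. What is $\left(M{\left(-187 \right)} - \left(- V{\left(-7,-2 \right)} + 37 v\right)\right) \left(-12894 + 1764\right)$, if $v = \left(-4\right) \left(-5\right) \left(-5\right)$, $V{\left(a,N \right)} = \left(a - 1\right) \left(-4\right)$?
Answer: $-39455850$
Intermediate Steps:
$V{\left(a,N \right)} = 4 - 4 a$ ($V{\left(a,N \right)} = \left(a - 1\right) \left(-4\right) = \left(-1 + a\right) \left(-4\right) = 4 - 4 a$)
$v = -100$ ($v = 20 \left(-5\right) = -100$)
$\left(M{\left(-187 \right)} - \left(- V{\left(-7,-2 \right)} + 37 v\right)\right) \left(-12894 + 1764\right) = \left(-187 + \left(\left(-37\right) \left(-100\right) + \left(4 - -28\right)\right)\right) \left(-12894 + 1764\right) = \left(-187 + \left(3700 + \left(4 + 28\right)\right)\right) \left(-11130\right) = \left(-187 + \left(3700 + 32\right)\right) \left(-11130\right) = \left(-187 + 3732\right) \left(-11130\right) = 3545 \left(-11130\right) = -39455850$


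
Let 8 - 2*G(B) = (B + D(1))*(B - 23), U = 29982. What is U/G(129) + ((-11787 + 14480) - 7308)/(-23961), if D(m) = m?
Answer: -343309906/82497723 ≈ -4.1614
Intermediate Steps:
G(B) = 4 - (1 + B)*(-23 + B)/2 (G(B) = 4 - (B + 1)*(B - 23)/2 = 4 - (1 + B)*(-23 + B)/2)
U/G(129) + ((-11787 + 14480) - 7308)/(-23961) = 29982/(31/2 + 11*129 - ½*129²) + ((-11787 + 14480) - 7308)/(-23961) = 29982/(31/2 + 1419 - ½*16641) + (2693 - 7308)*(-1/23961) = 29982/(31/2 + 1419 - 16641/2) - 4615*(-1/23961) = 29982/(-6886) + 4615/23961 = 29982*(-1/6886) + 4615/23961 = -14991/3443 + 4615/23961 = -343309906/82497723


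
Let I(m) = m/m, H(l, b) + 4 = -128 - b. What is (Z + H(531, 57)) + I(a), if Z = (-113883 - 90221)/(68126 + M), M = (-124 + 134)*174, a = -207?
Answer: -6669456/34933 ≈ -190.92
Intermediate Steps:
H(l, b) = -132 - b (H(l, b) = -4 + (-128 - b) = -132 - b)
M = 1740 (M = 10*174 = 1740)
I(m) = 1
Z = -102052/34933 (Z = (-113883 - 90221)/(68126 + 1740) = -204104/69866 = -204104*1/69866 = -102052/34933 ≈ -2.9214)
(Z + H(531, 57)) + I(a) = (-102052/34933 + (-132 - 1*57)) + 1 = (-102052/34933 + (-132 - 57)) + 1 = (-102052/34933 - 189) + 1 = -6704389/34933 + 1 = -6669456/34933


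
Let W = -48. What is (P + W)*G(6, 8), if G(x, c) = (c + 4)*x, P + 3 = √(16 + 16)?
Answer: -3672 + 288*√2 ≈ -3264.7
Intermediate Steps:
P = -3 + 4*√2 (P = -3 + √(16 + 16) = -3 + √32 = -3 + 4*√2 ≈ 2.6569)
G(x, c) = x*(4 + c) (G(x, c) = (4 + c)*x = x*(4 + c))
(P + W)*G(6, 8) = ((-3 + 4*√2) - 48)*(6*(4 + 8)) = (-51 + 4*√2)*(6*12) = (-51 + 4*√2)*72 = -3672 + 288*√2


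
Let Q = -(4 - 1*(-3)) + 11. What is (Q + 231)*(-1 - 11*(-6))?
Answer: 15275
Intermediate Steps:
Q = 4 (Q = -(4 + 3) + 11 = -1*7 + 11 = -7 + 11 = 4)
(Q + 231)*(-1 - 11*(-6)) = (4 + 231)*(-1 - 11*(-6)) = 235*(-1 + 66) = 235*65 = 15275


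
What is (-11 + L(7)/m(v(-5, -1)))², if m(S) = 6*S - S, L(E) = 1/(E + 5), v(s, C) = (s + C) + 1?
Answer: 10896601/90000 ≈ 121.07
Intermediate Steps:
v(s, C) = 1 + C + s (v(s, C) = (C + s) + 1 = 1 + C + s)
L(E) = 1/(5 + E)
m(S) = 5*S
(-11 + L(7)/m(v(-5, -1)))² = (-11 + 1/((5 + 7)*((5*(1 - 1 - 5)))))² = (-11 + 1/(12*((5*(-5)))))² = (-11 + (1/12)/(-25))² = (-11 + (1/12)*(-1/25))² = (-11 - 1/300)² = (-3301/300)² = 10896601/90000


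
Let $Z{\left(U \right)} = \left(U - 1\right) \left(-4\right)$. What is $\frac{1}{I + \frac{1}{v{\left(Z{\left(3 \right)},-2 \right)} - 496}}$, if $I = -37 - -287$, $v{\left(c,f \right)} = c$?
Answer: $\frac{504}{125999} \approx 0.004$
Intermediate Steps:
$Z{\left(U \right)} = 4 - 4 U$ ($Z{\left(U \right)} = \left(-1 + U\right) \left(-4\right) = 4 - 4 U$)
$I = 250$ ($I = -37 + 287 = 250$)
$\frac{1}{I + \frac{1}{v{\left(Z{\left(3 \right)},-2 \right)} - 496}} = \frac{1}{250 + \frac{1}{\left(4 - 12\right) - 496}} = \frac{1}{250 + \frac{1}{-8 - 496}} = \frac{1}{250 + \frac{1}{-504}} = \frac{1}{250 - \frac{1}{504}} = \frac{1}{\frac{125999}{504}} = \frac{504}{125999}$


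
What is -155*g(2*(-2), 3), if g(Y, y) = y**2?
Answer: -1395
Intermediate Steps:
-155*g(2*(-2), 3) = -155*3**2 = -155*9 = -1395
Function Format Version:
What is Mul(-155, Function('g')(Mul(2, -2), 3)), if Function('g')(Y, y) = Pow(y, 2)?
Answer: -1395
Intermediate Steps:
Mul(-155, Function('g')(Mul(2, -2), 3)) = Mul(-155, Pow(3, 2)) = Mul(-155, 9) = -1395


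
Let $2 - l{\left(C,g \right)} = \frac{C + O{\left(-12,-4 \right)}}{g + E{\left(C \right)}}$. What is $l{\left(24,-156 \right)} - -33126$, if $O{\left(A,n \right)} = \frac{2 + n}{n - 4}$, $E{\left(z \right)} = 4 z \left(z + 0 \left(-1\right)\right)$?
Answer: $\frac{284635679}{8592} \approx 33128.0$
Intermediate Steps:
$E{\left(z \right)} = 4 z^{2}$ ($E{\left(z \right)} = 4 z \left(z + 0\right) = 4 z z = 4 z^{2}$)
$O{\left(A,n \right)} = \frac{2 + n}{-4 + n}$
$l{\left(C,g \right)} = 2 - \frac{\frac{1}{4} + C}{g + 4 C^{2}}$ ($l{\left(C,g \right)} = 2 - \frac{C + \frac{2 - 4}{-4 - 4}}{g + 4 C^{2}} = 2 - \frac{C + \frac{1}{-8} \left(-2\right)}{g + 4 C^{2}} = 2 - \frac{C - - \frac{1}{4}}{g + 4 C^{2}} = 2 - \frac{C + \frac{1}{4}}{g + 4 C^{2}} = 2 - \frac{\frac{1}{4} + C}{g + 4 C^{2}}$)
$l{\left(24,-156 \right)} - -33126 = \frac{- \frac{1}{4} - 24 + 2 \left(-156\right) + 8 \cdot 24^{2}}{-156 + 4 \cdot 24^{2}} - -33126 = \frac{- \frac{1}{4} - 24 - 312 + 8 \cdot 576}{-156 + 4 \cdot 576} + 33126 = \frac{- \frac{1}{4} - 24 - 312 + 4608}{-156 + 2304} + 33126 = \frac{1}{2148} \cdot \frac{17087}{4} + 33126 = \frac{17087}{8592} + 33126 = \frac{284635679}{8592}$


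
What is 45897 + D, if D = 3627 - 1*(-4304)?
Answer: 53828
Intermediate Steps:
D = 7931 (D = 3627 + 4304 = 7931)
45897 + D = 45897 + 7931 = 53828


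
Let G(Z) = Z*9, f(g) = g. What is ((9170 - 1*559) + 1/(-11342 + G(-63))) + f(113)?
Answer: 103894115/11909 ≈ 8724.0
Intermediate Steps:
G(Z) = 9*Z
((9170 - 1*559) + 1/(-11342 + G(-63))) + f(113) = ((9170 - 1*559) + 1/(-11342 + 9*(-63))) + 113 = ((9170 - 559) + 1/(-11342 - 567)) + 113 = (8611 + 1/(-11909)) + 113 = (8611 - 1/11909) + 113 = 102548398/11909 + 113 = 103894115/11909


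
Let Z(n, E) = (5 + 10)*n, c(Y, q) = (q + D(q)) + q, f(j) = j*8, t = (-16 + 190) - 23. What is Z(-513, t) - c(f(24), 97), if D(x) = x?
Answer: -7986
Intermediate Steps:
t = 151 (t = 174 - 23 = 151)
f(j) = 8*j
c(Y, q) = 3*q (c(Y, q) = (q + q) + q = 2*q + q = 3*q)
Z(n, E) = 15*n
Z(-513, t) - c(f(24), 97) = 15*(-513) - 3*97 = -7695 - 1*291 = -7695 - 291 = -7986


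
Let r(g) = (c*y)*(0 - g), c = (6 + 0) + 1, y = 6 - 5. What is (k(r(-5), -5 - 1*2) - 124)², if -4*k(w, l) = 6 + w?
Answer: 288369/16 ≈ 18023.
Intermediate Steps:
y = 1
c = 7 (c = 6 + 1 = 7)
r(g) = -7*g (r(g) = (7*1)*(0 - g) = 7*(-g) = -7*g)
k(w, l) = -3/2 - w/4 (k(w, l) = -(6 + w)/4 = -3/2 - w/4)
(k(r(-5), -5 - 1*2) - 124)² = ((-3/2 - (-7)*(-5)/4) - 124)² = ((-3/2 - ¼*35) - 124)² = ((-3/2 - 35/4) - 124)² = (-41/4 - 124)² = (-537/4)² = 288369/16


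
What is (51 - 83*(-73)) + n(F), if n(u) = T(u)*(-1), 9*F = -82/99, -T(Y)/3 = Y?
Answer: 1814588/297 ≈ 6109.7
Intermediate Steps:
T(Y) = -3*Y
F = -82/891 (F = (-82/99)/9 = (-82*1/99)/9 = (⅑)*(-82/99) = -82/891 ≈ -0.092031)
n(u) = 3*u (n(u) = -3*u*(-1) = 3*u)
(51 - 83*(-73)) + n(F) = (51 - 83*(-73)) + 3*(-82/891) = (51 + 6059) - 82/297 = 6110 - 82/297 = 1814588/297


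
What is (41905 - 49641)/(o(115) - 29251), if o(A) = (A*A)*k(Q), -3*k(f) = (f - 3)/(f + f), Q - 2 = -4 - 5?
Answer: 40614/170099 ≈ 0.23877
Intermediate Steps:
Q = -7 (Q = 2 + (-4 - 5) = 2 - 9 = -7)
k(f) = -(-3 + f)/(6*f) (k(f) = -(f - 3)/(3*(f + f)) = -(-3 + f)/(3*(2*f)) = -(-3 + f)*1/(2*f)/3 = -(-3 + f)/(6*f))
o(A) = -5*A**2/21 (o(A) = (A*A)*((1/6)*(3 - 1*(-7))/(-7)) = A**2*((1/6)*(-1/7)*(3 + 7)) = A**2*((1/6)*(-1/7)*10) = A**2*(-5/21) = -5*A**2/21)
(41905 - 49641)/(o(115) - 29251) = (41905 - 49641)/(-5/21*115**2 - 29251) = -7736/(-5/21*13225 - 29251) = -7736/(-66125/21 - 29251) = -7736/(-680396/21) = -7736*(-21/680396) = 40614/170099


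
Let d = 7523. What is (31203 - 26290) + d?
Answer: 12436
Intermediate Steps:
(31203 - 26290) + d = (31203 - 26290) + 7523 = 4913 + 7523 = 12436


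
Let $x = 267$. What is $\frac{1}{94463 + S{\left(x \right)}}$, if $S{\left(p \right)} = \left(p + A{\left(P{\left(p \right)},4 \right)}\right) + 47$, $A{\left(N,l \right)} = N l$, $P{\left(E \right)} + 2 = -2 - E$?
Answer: $\frac{1}{93693} \approx 1.0673 \cdot 10^{-5}$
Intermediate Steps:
$P{\left(E \right)} = -4 - E$ ($P{\left(E \right)} = -2 - \left(2 + E\right) = -4 - E$)
$S{\left(p \right)} = 31 - 3 p$ ($S{\left(p \right)} = \left(p + \left(-4 - p\right) 4\right) + 47 = \left(p - \left(16 + 4 p\right)\right) + 47 = \left(-16 - 3 p\right) + 47 = 31 - 3 p$)
$\frac{1}{94463 + S{\left(x \right)}} = \frac{1}{94463 + \left(31 - 801\right)} = \frac{1}{94463 - 770} = \frac{1}{93693}$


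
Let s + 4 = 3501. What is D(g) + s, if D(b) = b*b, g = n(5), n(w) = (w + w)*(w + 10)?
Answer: 25997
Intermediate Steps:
n(w) = 2*w*(10 + w) (n(w) = (2*w)*(10 + w) = 2*w*(10 + w))
s = 3497 (s = -4 + 3501 = 3497)
g = 150 (g = 2*5*(10 + 5) = 2*5*15 = 150)
D(b) = b²
D(g) + s = 150² + 3497 = 22500 + 3497 = 25997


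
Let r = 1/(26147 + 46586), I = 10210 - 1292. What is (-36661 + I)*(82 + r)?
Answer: -165462220501/72733 ≈ -2.2749e+6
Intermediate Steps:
I = 8918
r = 1/72733 ≈ 1.3749e-5
(-36661 + I)*(82 + r) = (-36661 + 8918)*(82 + 1/72733) = -27743*5964107/72733 = -165462220501/72733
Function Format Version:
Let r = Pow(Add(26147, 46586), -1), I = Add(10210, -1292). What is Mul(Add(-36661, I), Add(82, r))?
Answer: Rational(-165462220501, 72733) ≈ -2.2749e+6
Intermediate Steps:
I = 8918
r = Rational(1, 72733) (r = Pow(72733, -1) = Rational(1, 72733) ≈ 1.3749e-5)
Mul(Add(-36661, I), Add(82, r)) = Mul(Add(-36661, 8918), Add(82, Rational(1, 72733))) = Mul(-27743, Rational(5964107, 72733)) = Rational(-165462220501, 72733)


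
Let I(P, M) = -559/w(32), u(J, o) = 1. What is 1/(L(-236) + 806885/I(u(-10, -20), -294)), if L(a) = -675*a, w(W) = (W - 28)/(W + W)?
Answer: 8944/1423972315 ≈ 6.2810e-6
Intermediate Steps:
w(W) = (-28 + W)/(2*W) (w(W) = (-28 + W)/((2*W)) = (-28 + W)*(1/(2*W)) = (-28 + W)/(2*W))
I(P, M) = -8944 (I(P, M) = -559*64/(-28 + 32) = -559/((½)*(1/32)*4) = -559/1/16 = -559*16 = -8944)
1/(L(-236) + 806885/I(u(-10, -20), -294)) = 1/(-675*(-236) + 806885/(-8944)) = 1/(159300 + 806885*(-1/8944)) = 1/(159300 - 806885/8944) = 1/(1423972315/8944) = 8944/1423972315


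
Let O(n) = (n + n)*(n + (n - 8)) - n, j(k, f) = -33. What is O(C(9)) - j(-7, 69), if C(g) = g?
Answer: 204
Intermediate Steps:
O(n) = -n + 2*n*(-8 + 2*n) (O(n) = (2*n)*(n + (-8 + n)) - n = (2*n)*(-8 + 2*n) - n = 2*n*(-8 + 2*n) - n = -n + 2*n*(-8 + 2*n))
O(C(9)) - j(-7, 69) = 9*(-17 + 4*9) - 1*(-33) = 9*(-17 + 36) + 33 = 9*19 + 33 = 171 + 33 = 204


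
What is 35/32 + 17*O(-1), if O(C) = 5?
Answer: 2755/32 ≈ 86.094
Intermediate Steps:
35/32 + 17*O(-1) = 35/32 + 17*5 = 35*(1/32) + 85 = 35/32 + 85 = 2755/32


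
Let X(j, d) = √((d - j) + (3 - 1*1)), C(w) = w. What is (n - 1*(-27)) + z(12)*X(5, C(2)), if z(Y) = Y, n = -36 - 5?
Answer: -14 + 12*I ≈ -14.0 + 12.0*I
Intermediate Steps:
n = -41
X(j, d) = √(2 + d - j) (X(j, d) = √((d - j) + (3 - 1)) = √((d - j) + 2) = √(2 + d - j))
(n - 1*(-27)) + z(12)*X(5, C(2)) = (-41 - 1*(-27)) + 12*√(2 + 2 - 1*5) = (-41 + 27) + 12*√(2 + 2 - 5) = -14 + 12*√(-1) = -14 + 12*I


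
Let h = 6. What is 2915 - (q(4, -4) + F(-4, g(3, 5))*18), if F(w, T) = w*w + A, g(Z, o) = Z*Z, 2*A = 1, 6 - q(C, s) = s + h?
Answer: 2614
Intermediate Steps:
q(C, s) = -s (q(C, s) = 6 - (s + 6) = 6 - (6 + s) = 6 + (-6 - s) = -s)
A = 1/2 (A = (1/2)*1 = 1/2 ≈ 0.50000)
g(Z, o) = Z**2
F(w, T) = 1/2 + w**2 (F(w, T) = w*w + 1/2 = w**2 + 1/2 = 1/2 + w**2)
2915 - (q(4, -4) + F(-4, g(3, 5))*18) = 2915 - (-1*(-4) + (1/2 + (-4)**2)*18) = 2915 - (4 + (1/2 + 16)*18) = 2915 - (4 + (33/2)*18) = 2915 - (4 + 297) = 2915 - 1*301 = 2915 - 301 = 2614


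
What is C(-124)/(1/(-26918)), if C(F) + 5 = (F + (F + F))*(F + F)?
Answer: -2483212418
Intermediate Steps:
C(F) = -5 + 6*F² (C(F) = -5 + (F + (F + F))*(F + F) = -5 + (F + 2*F)*(2*F) = -5 + (3*F)*(2*F) = -5 + 6*F²)
C(-124)/(1/(-26918)) = (-5 + 6*(-124)²)/(1/(-26918)) = (-5 + 6*15376)/(-1/26918) = (-5 + 92256)*(-26918) = 92251*(-26918) = -2483212418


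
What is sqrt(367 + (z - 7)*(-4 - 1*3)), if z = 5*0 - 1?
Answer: 3*sqrt(47) ≈ 20.567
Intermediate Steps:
z = -1 (z = 0 - 1 = -1)
sqrt(367 + (z - 7)*(-4 - 1*3)) = sqrt(367 + (-1 - 7)*(-4 - 1*3)) = sqrt(367 - 8*(-4 - 3)) = sqrt(367 - 8*(-7)) = sqrt(367 + 56) = sqrt(423) = 3*sqrt(47)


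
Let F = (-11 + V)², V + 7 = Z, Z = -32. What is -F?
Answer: -2500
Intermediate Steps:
V = -39 (V = -7 - 32 = -39)
F = 2500 (F = (-11 - 39)² = (-50)² = 2500)
-F = -1*2500 = -2500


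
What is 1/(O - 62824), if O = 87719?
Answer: 1/24895 ≈ 4.0169e-5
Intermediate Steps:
1/(O - 62824) = 1/(87719 - 62824) = 1/24895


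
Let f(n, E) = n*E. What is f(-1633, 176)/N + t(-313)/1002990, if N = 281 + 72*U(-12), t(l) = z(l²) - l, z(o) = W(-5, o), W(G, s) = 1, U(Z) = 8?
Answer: -144133540411/429781215 ≈ -335.36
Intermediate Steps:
z(o) = 1
t(l) = 1 - l
N = 857 (N = 281 + 72*8 = 281 + 576 = 857)
f(n, E) = E*n
f(-1633, 176)/N + t(-313)/1002990 = (176*(-1633))/857 + (1 - 1*(-313))/1002990 = -287408*1/857 + (1 + 313)*(1/1002990) = -287408/857 + 314*(1/1002990) = -287408/857 + 157/501495 = -144133540411/429781215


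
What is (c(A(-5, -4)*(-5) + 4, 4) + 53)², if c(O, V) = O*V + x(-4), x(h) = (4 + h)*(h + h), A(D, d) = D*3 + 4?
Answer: 83521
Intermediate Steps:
A(D, d) = 4 + 3*D (A(D, d) = 3*D + 4 = 4 + 3*D)
x(h) = 2*h*(4 + h) (x(h) = (4 + h)*(2*h) = 2*h*(4 + h))
c(O, V) = O*V (c(O, V) = O*V + 2*(-4)*(4 - 4) = O*V + 2*(-4)*0 = O*V + 0 = O*V)
(c(A(-5, -4)*(-5) + 4, 4) + 53)² = (((4 + 3*(-5))*(-5) + 4)*4 + 53)² = (((4 - 15)*(-5) + 4)*4 + 53)² = ((-11*(-5) + 4)*4 + 53)² = ((55 + 4)*4 + 53)² = (59*4 + 53)² = (236 + 53)² = 289² = 83521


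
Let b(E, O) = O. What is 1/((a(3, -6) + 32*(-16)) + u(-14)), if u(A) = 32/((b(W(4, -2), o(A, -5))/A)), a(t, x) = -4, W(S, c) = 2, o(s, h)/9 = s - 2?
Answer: -9/4616 ≈ -0.0019497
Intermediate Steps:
o(s, h) = -18 + 9*s (o(s, h) = 9*(s - 2) = 9*(-2 + s) = -18 + 9*s)
u(A) = 32*A/(-18 + 9*A) (u(A) = 32/(((-18 + 9*A)/A)) = 32*(A/(-18 + 9*A)) = 32*A/(-18 + 9*A))
1/((a(3, -6) + 32*(-16)) + u(-14)) = 1/((-4 + 32*(-16)) + (32/9)*(-14)/(-2 - 14)) = 1/((-4 - 512) + (32/9)*(-14)/(-16)) = 1/(-516 + (32/9)*(-14)*(-1/16)) = 1/(-516 + 28/9) = 1/(-4616/9) = -9/4616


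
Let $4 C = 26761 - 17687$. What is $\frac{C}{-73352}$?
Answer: $- \frac{4537}{146704} \approx -0.030926$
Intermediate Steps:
$C = \frac{4537}{2}$ ($C = \frac{26761 - 17687}{4} = \frac{1}{4} \cdot 9074 = \frac{4537}{2} \approx 2268.5$)
$\frac{C}{-73352} = \frac{4537}{2 \left(-73352\right)} = \frac{4537}{2} \left(- \frac{1}{73352}\right) = - \frac{4537}{146704}$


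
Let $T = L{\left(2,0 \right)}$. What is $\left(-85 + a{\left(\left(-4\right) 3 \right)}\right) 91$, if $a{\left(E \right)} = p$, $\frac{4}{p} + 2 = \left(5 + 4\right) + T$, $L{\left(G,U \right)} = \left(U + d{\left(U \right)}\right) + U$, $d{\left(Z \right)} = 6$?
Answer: $-7707$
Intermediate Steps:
$L{\left(G,U \right)} = 6 + 2 U$ ($L{\left(G,U \right)} = \left(U + 6\right) + U = \left(6 + U\right) + U = 6 + 2 U$)
$T = 6$ ($T = 6 + 2 \cdot 0 = 6 + 0 = 6$)
$p = \frac{4}{13}$ ($p = \frac{4}{-2 + \left(\left(5 + 4\right) + 6\right)} = \frac{4}{-2 + \left(9 + 6\right)} = \frac{4}{-2 + 15} = \frac{4}{13} \approx 0.30769$)
$a{\left(E \right)} = \frac{4}{13}$
$\left(-85 + a{\left(\left(-4\right) 3 \right)}\right) 91 = \left(-85 + \frac{4}{13}\right) 91 = \left(- \frac{1101}{13}\right) 91 = -7707$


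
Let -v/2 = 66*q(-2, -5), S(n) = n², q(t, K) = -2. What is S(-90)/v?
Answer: 675/22 ≈ 30.682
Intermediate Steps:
v = 264 (v = -132*(-2) = -2*(-132) = 264)
S(-90)/v = (-90)²/264 = 8100*(1/264) = 675/22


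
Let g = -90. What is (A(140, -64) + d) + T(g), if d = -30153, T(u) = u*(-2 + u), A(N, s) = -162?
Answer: -22035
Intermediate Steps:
(A(140, -64) + d) + T(g) = (-162 - 30153) - 90*(-2 - 90) = -30315 - 90*(-92) = -30315 + 8280 = -22035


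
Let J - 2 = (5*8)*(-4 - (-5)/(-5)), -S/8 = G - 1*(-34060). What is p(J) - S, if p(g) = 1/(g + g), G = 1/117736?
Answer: 1587994897039/5827932 ≈ 2.7248e+5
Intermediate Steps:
G = 1/117736 ≈ 8.4936e-6
S = -4010088161/14717 (S = -8*(1/117736 - 1*(-34060)) = -8*(1/117736 + 34060) = -8*4010088161/117736 = -4010088161/14717 ≈ -2.7248e+5)
J = -198 (J = 2 + (5*8)*(-4 - (-5)/(-5)) = 2 + 40*(-4 - (-5)*(-1)/5) = 2 + 40*(-4 - 5*⅕) = 2 + 40*(-4 - 1) = 2 + 40*(-5) = 2 - 200 = -198)
p(g) = 1/(2*g)
p(J) - S = (½)/(-198) - 1*(-4010088161/14717) = (½)*(-1/198) + 4010088161/14717 = -1/396 + 4010088161/14717 = 1587994897039/5827932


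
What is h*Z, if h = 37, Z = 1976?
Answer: 73112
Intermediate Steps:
h*Z = 37*1976 = 73112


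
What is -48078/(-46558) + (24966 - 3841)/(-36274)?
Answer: 380221811/844422446 ≈ 0.45027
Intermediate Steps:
-48078/(-46558) + (24966 - 3841)/(-36274) = -48078*(-1/46558) + 21125*(-1/36274) = 24039/23279 - 21125/36274 = 380221811/844422446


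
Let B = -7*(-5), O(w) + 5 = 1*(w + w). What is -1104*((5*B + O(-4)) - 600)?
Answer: 483552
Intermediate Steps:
O(w) = -5 + 2*w (O(w) = -5 + 1*(w + w) = -5 + 1*(2*w) = -5 + 2*w)
B = 35
-1104*((5*B + O(-4)) - 600) = -1104*((5*35 + (-5 + 2*(-4))) - 600) = -1104*((175 + (-5 - 8)) - 600) = -1104*((175 - 13) - 600) = -1104*(162 - 600) = -1104*(-438) = 483552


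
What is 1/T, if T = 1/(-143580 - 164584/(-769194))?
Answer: -55220354968/384597 ≈ -1.4358e+5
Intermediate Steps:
T = -384597/55220354968 (T = 1/(-143580 - 164584*(-1/769194)) = 1/(-143580 + 82292/384597) = 1/(-55220354968/384597) = -384597/55220354968 ≈ -6.9648e-6)
1/T = 1/(-384597/55220354968) = -55220354968/384597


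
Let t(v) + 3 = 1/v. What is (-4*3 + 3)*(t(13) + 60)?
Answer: -6678/13 ≈ -513.69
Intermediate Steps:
t(v) = -3 + 1/v
(-4*3 + 3)*(t(13) + 60) = (-4*3 + 3)*((-3 + 1/13) + 60) = (-12 + 3)*((-3 + 1/13) + 60) = -9*(-38/13 + 60) = -9*742/13 = -6678/13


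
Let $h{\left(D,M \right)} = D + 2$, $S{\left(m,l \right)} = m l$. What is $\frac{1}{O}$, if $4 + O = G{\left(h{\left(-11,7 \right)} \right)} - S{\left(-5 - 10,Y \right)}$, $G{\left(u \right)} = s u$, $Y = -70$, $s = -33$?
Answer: $- \frac{1}{757} \approx -0.001321$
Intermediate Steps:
$S{\left(m,l \right)} = l m$
$h{\left(D,M \right)} = 2 + D$
$G{\left(u \right)} = - 33 u$
$O = -757$ ($O = -4 - \left(- 70 \left(-5 - 10\right) + 33 \left(2 - 11\right)\right) = -4 - \left(-297 - 70 \left(-5 - 10\right)\right) = -4 + \left(297 - \left(-70\right) \left(-15\right)\right) = -4 + \left(297 - 1050\right) = -4 - 753 = -757$)
$\frac{1}{O} = \frac{1}{-757} = - \frac{1}{757}$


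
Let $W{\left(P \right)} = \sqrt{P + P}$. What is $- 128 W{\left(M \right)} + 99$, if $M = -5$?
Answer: $99 - 128 i \sqrt{10} \approx 99.0 - 404.77 i$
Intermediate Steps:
$W{\left(P \right)} = \sqrt{2} \sqrt{P}$ ($W{\left(P \right)} = \sqrt{2 P} = \sqrt{2} \sqrt{P}$)
$- 128 W{\left(M \right)} + 99 = - 128 \sqrt{2} \sqrt{-5} + 99 = - 128 \sqrt{2} i \sqrt{5} + 99 = - 128 i \sqrt{10} + 99 = 99 - 128 i \sqrt{10}$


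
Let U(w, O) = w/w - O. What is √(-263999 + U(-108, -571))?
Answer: I*√263427 ≈ 513.25*I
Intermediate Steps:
U(w, O) = 1 - O
√(-263999 + U(-108, -571)) = √(-263999 + (1 - 1*(-571))) = √(-263999 + (1 + 571)) = √(-263999 + 572) = √(-263427) = I*√263427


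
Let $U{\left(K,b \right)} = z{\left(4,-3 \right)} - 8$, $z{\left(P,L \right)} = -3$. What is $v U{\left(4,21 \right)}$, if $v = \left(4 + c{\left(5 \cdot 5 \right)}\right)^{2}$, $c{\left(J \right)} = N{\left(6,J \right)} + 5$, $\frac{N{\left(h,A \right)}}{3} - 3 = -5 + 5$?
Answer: $-3564$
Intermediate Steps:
$N{\left(h,A \right)} = 9$ ($N{\left(h,A \right)} = 9 + 3 \left(-5 + 5\right) = 9 + 3 \cdot 0 = 9 + 0 = 9$)
$c{\left(J \right)} = 14$ ($c{\left(J \right)} = 9 + 5 = 14$)
$U{\left(K,b \right)} = -11$ ($U{\left(K,b \right)} = -3 - 8 = -11$)
$v = 324$ ($v = \left(4 + 14\right)^{2} = 18^{2} = 324$)
$v U{\left(4,21 \right)} = 324 \left(-11\right) = -3564$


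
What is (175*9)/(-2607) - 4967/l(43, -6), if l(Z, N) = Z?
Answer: -4338898/37367 ≈ -116.12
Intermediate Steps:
(175*9)/(-2607) - 4967/l(43, -6) = (175*9)/(-2607) - 4967/43 = 1575*(-1/2607) - 4967*1/43 = -525/869 - 4967/43 = -4338898/37367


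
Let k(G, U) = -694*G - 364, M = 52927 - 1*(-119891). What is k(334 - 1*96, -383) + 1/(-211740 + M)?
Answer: -6442992193/38922 ≈ -1.6554e+5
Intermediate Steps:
M = 172818 (M = 52927 + 119891 = 172818)
k(G, U) = -364 - 694*G
k(334 - 1*96, -383) + 1/(-211740 + M) = (-364 - 694*(334 - 1*96)) + 1/(-211740 + 172818) = (-364 - 694*(334 - 96)) + 1/(-38922) = (-364 - 694*238) - 1/38922 = (-364 - 165172) - 1/38922 = -165536 - 1/38922 = -6442992193/38922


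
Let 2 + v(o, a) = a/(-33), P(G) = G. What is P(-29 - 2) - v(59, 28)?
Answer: -929/33 ≈ -28.152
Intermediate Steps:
v(o, a) = -2 - a/33 (v(o, a) = -2 + a/(-33) = -2 + a*(-1/33) = -2 - a/33)
P(-29 - 2) - v(59, 28) = (-29 - 2) - (-2 - 1/33*28) = -31 - (-2 - 28/33) = -31 - 1*(-94/33) = -31 + 94/33 = -929/33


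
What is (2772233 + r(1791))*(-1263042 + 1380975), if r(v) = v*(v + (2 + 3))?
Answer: 706285287777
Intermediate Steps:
r(v) = v*(5 + v) (r(v) = v*(v + 5) = v*(5 + v))
(2772233 + r(1791))*(-1263042 + 1380975) = (2772233 + 1791*(5 + 1791))*(-1263042 + 1380975) = (2772233 + 1791*1796)*117933 = (2772233 + 3216636)*117933 = 5988869*117933 = 706285287777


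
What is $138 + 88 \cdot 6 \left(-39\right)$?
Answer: $-20454$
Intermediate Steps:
$138 + 88 \cdot 6 \left(-39\right) = 138 + 88 \left(-234\right) = 138 - 20592 = -20454$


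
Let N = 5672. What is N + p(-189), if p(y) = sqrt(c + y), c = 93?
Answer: 5672 + 4*I*sqrt(6) ≈ 5672.0 + 9.798*I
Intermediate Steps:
p(y) = sqrt(93 + y)
N + p(-189) = 5672 + sqrt(93 - 189) = 5672 + sqrt(-96) = 5672 + 4*I*sqrt(6)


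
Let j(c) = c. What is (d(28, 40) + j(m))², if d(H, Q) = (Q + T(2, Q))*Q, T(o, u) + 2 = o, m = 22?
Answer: 2630884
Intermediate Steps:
T(o, u) = -2 + o
d(H, Q) = Q² (d(H, Q) = (Q + (-2 + 2))*Q = (Q + 0)*Q = Q*Q = Q²)
(d(28, 40) + j(m))² = (40² + 22)² = (1600 + 22)² = 1622² = 2630884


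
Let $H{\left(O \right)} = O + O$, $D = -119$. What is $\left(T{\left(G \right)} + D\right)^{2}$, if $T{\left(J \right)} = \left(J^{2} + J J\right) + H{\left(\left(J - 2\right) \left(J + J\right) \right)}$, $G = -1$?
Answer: $11025$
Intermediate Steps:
$H{\left(O \right)} = 2 O$
$T{\left(J \right)} = 2 J^{2} + 4 J \left(-2 + J\right)$ ($T{\left(J \right)} = \left(J^{2} + J J\right) + 2 \left(J - 2\right) \left(J + J\right) = \left(J^{2} + J^{2}\right) + 2 \left(-2 + J\right) 2 J = 2 J^{2} + 2 \cdot 2 J \left(-2 + J\right) = 2 J^{2} + 4 J \left(-2 + J\right)$)
$\left(T{\left(G \right)} + D\right)^{2} = \left(2 \left(-1\right) \left(-4 + 3 \left(-1\right)\right) - 119\right)^{2} = \left(2 \left(-1\right) \left(-4 - 3\right) - 119\right)^{2} = \left(2 \left(-1\right) \left(-7\right) - 119\right)^{2} = \left(14 - 119\right)^{2} = \left(-105\right)^{2} = 11025$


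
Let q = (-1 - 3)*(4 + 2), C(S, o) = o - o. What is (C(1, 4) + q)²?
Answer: 576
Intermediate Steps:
C(S, o) = 0
q = -24 (q = -4*6 = -24)
(C(1, 4) + q)² = (0 - 24)² = (-24)² = 576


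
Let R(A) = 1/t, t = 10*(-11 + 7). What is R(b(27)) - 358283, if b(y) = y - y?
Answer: -14331321/40 ≈ -3.5828e+5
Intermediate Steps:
t = -40 (t = 10*(-4) = -40)
b(y) = 0
R(A) = -1/40 (R(A) = 1/(-40) = -1/40)
R(b(27)) - 358283 = -1/40 - 358283 = -14331321/40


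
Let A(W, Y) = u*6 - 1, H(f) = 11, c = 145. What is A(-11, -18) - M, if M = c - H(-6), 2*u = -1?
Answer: -138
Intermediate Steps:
u = -½ (u = (½)*(-1) = -½ ≈ -0.50000)
A(W, Y) = -4 (A(W, Y) = -½*6 - 1 = -3 - 1 = -4)
M = 134 (M = 145 - 1*11 = 145 - 11 = 134)
A(-11, -18) - M = -4 - 1*134 = -4 - 134 = -138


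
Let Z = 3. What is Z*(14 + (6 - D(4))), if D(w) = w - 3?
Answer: 57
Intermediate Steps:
D(w) = -3 + w
Z*(14 + (6 - D(4))) = 3*(14 + (6 - (-3 + 4))) = 3*(14 + (6 - 1*1)) = 3*(14 + (6 - 1)) = 3*(14 + 5) = 3*19 = 57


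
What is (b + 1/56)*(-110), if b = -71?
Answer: 218625/28 ≈ 7808.0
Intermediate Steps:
(b + 1/56)*(-110) = (-71 + 1/56)*(-110) = -3975/56*(-110) = 218625/28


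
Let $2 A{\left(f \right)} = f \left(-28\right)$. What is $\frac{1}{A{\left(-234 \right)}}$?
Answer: $\frac{1}{3276} \approx 0.00030525$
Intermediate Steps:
$A{\left(f \right)} = - 14 f$ ($A{\left(f \right)} = \frac{f \left(-28\right)}{2} = \frac{\left(-28\right) f}{2} = - 14 f$)
$\frac{1}{A{\left(-234 \right)}} = \frac{1}{\left(-14\right) \left(-234\right)} = \frac{1}{3276}$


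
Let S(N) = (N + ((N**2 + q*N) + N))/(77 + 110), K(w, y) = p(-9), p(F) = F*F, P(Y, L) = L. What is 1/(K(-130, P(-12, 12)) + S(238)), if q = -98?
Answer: 11/2879 ≈ 0.0038208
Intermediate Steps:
p(F) = F**2
K(w, y) = 81 (K(w, y) = (-9)**2 = 81)
S(N) = -96*N/187 + N**2/187 (S(N) = (N + ((N**2 - 98*N) + N))/(77 + 110) = (N + (N**2 - 97*N))/187 = (N**2 - 96*N)*(1/187) = -96*N/187 + N**2/187)
1/(K(-130, P(-12, 12)) + S(238)) = 1/(81 + (1/187)*238*(-96 + 238)) = 1/(81 + (1/187)*238*142) = 1/(81 + 1988/11) = 1/(2879/11) = 11/2879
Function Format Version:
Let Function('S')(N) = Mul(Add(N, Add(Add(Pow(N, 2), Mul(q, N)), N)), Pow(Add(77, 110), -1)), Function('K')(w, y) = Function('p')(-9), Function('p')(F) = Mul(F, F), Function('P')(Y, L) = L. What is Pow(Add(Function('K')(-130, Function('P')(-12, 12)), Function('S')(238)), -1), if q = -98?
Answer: Rational(11, 2879) ≈ 0.0038208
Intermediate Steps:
Function('p')(F) = Pow(F, 2)
Function('K')(w, y) = 81 (Function('K')(w, y) = Pow(-9, 2) = 81)
Function('S')(N) = Add(Mul(Rational(-96, 187), N), Mul(Rational(1, 187), Pow(N, 2))) (Function('S')(N) = Mul(Add(N, Add(Add(Pow(N, 2), Mul(-98, N)), N)), Pow(Add(77, 110), -1)) = Mul(Add(N, Add(Pow(N, 2), Mul(-97, N))), Pow(187, -1)) = Mul(Add(Pow(N, 2), Mul(-96, N)), Rational(1, 187)) = Add(Mul(Rational(-96, 187), N), Mul(Rational(1, 187), Pow(N, 2))))
Pow(Add(Function('K')(-130, Function('P')(-12, 12)), Function('S')(238)), -1) = Pow(Add(81, Mul(Rational(1, 187), 238, Add(-96, 238))), -1) = Pow(Add(81, Mul(Rational(1, 187), 238, 142)), -1) = Pow(Add(81, Rational(1988, 11)), -1) = Pow(Rational(2879, 11), -1) = Rational(11, 2879)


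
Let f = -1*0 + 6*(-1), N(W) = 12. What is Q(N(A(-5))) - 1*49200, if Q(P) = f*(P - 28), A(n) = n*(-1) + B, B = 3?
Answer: -49104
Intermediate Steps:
A(n) = 3 - n (A(n) = n*(-1) + 3 = -n + 3 = 3 - n)
f = -6 (f = 0 - 6 = -6)
Q(P) = 168 - 6*P (Q(P) = -6*(P - 28) = -6*(-28 + P) = 168 - 6*P)
Q(N(A(-5))) - 1*49200 = (168 - 6*12) - 1*49200 = (168 - 72) - 49200 = 96 - 49200 = -49104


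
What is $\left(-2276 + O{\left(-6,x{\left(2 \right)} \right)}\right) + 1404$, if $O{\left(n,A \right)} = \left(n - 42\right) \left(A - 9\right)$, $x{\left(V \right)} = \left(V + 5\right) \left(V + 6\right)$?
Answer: $-3128$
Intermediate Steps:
$x{\left(V \right)} = \left(5 + V\right) \left(6 + V\right)$
$O{\left(n,A \right)} = \left(-42 + n\right) \left(-9 + A\right)$
$\left(-2276 + O{\left(-6,x{\left(2 \right)} \right)}\right) + 1404 = \left(-2276 + \left(378 - 42 \left(30 + 2^{2} + 11 \cdot 2\right) - -54 + \left(30 + 2^{2} + 11 \cdot 2\right) \left(-6\right)\right)\right) + 1404 = \left(-2276 + \left(378 - 42 \left(30 + 4 + 22\right) + 54 + \left(30 + 4 + 22\right) \left(-6\right)\right)\right) + 1404 = \left(-2276 + \left(378 - 2352 + 54 + 56 \left(-6\right)\right)\right) + 1404 = \left(-2276 + \left(378 - 2352 + 54 - 336\right)\right) + 1404 = \left(-2276 - 2256\right) + 1404 = -4532 + 1404 = -3128$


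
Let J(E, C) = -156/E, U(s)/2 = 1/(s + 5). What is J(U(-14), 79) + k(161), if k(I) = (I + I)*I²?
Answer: 8347264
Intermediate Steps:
k(I) = 2*I³ (k(I) = (2*I)*I² = 2*I³)
U(s) = 2/(5 + s) (U(s) = 2/(s + 5) = 2/(5 + s))
J(U(-14), 79) + k(161) = -156/(2/(5 - 14)) + 2*161³ = -156/(2/(-9)) + 2*4173281 = -156/(2*(-⅑)) + 8346562 = -156/(-2/9) + 8346562 = -156*(-9/2) + 8346562 = 702 + 8346562 = 8347264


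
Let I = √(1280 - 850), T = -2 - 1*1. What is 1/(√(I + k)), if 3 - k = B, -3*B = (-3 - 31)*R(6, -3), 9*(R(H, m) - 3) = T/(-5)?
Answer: -3*I*√5/√(1429 - 45*√430) ≈ -0.30125*I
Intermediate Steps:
T = -3 (T = -2 - 1 = -3)
R(H, m) = 46/15 (R(H, m) = 3 + (-3/(-5))/9 = 3 + (-3*(-⅕))/9 = 3 + (⅑)*(⅗) = 3 + 1/15 = 46/15)
B = 1564/45 (B = -(-3 - 31)*46/(3*15) = -(-34)*46/(3*15) = -⅓*(-1564/15) = 1564/45 ≈ 34.756)
I = √430 ≈ 20.736
k = -1429/45 (k = 3 - 1*1564/45 = 3 - 1564/45 = -1429/45 ≈ -31.756)
1/(√(I + k)) = 1/(√(√430 - 1429/45)) = 1/(√(-1429/45 + √430)) = (-1429/45 + √430)^(-½)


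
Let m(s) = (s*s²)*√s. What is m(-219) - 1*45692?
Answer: -45692 - 10503459*I*√219 ≈ -45692.0 - 1.5544e+8*I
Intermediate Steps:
m(s) = s^(7/2) (m(s) = s³*√s = s^(7/2))
m(-219) - 1*45692 = (-219)^(7/2) - 1*45692 = -10503459*I*√219 - 45692 = -45692 - 10503459*I*√219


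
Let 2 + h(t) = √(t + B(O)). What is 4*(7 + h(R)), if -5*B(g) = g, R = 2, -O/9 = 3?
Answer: 20 + 4*√185/5 ≈ 30.881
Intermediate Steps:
O = -27 (O = -9*3 = -27)
B(g) = -g/5
h(t) = -2 + √(27/5 + t) (h(t) = -2 + √(t - ⅕*(-27)) = -2 + √(t + 27/5) = -2 + √(27/5 + t))
4*(7 + h(R)) = 4*(7 + (-2 + √(135 + 25*2)/5)) = 4*(7 + (-2 + √(135 + 50)/5)) = 4*(7 + (-2 + √185/5)) = 4*(5 + √185/5) = 20 + 4*√185/5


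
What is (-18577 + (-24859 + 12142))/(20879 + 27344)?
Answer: -31294/48223 ≈ -0.64894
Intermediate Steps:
(-18577 + (-24859 + 12142))/(20879 + 27344) = (-18577 - 12717)/48223 = -31294*1/48223 = -31294/48223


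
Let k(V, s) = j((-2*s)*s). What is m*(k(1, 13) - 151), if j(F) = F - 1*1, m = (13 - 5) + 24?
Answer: -15680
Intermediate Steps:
m = 32 (m = 8 + 24 = 32)
j(F) = -1 + F (j(F) = F - 1 = -1 + F)
k(V, s) = -1 - 2*s² (k(V, s) = -1 + (-2*s)*s = -1 - 2*s²)
m*(k(1, 13) - 151) = 32*((-1 - 2*13²) - 151) = 32*((-1 - 2*169) - 151) = 32*((-1 - 338) - 151) = 32*(-339 - 151) = 32*(-490) = -15680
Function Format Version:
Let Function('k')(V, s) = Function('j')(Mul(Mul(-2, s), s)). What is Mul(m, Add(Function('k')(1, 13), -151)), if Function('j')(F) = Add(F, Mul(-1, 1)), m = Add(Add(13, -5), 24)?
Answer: -15680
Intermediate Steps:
m = 32 (m = Add(8, 24) = 32)
Function('j')(F) = Add(-1, F) (Function('j')(F) = Add(F, -1) = Add(-1, F))
Function('k')(V, s) = Add(-1, Mul(-2, Pow(s, 2))) (Function('k')(V, s) = Add(-1, Mul(Mul(-2, s), s)) = Add(-1, Mul(-2, Pow(s, 2))))
Mul(m, Add(Function('k')(1, 13), -151)) = Mul(32, Add(Add(-1, Mul(-2, Pow(13, 2))), -151)) = Mul(32, Add(Add(-1, Mul(-2, 169)), -151)) = Mul(32, Add(Add(-1, -338), -151)) = Mul(32, Add(-339, -151)) = Mul(32, -490) = -15680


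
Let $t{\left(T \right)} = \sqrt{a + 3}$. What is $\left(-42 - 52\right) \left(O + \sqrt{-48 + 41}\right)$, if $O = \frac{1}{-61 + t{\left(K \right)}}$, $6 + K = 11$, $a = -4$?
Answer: $\frac{2867}{1861} + \frac{47 i}{1861} - 94 i \sqrt{7} \approx 1.5406 - 248.68 i$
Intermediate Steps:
$K = 5$ ($K = -6 + 11 = 5$)
$t{\left(T \right)} = i$ ($t{\left(T \right)} = \sqrt{-4 + 3} = \sqrt{-1} = i$)
$O = \frac{-61 - i}{3722}$ ($O = \frac{1}{-61 + i} = \frac{-61 - i}{3722} \approx -0.016389 - 0.00026867 i$)
$\left(-42 - 52\right) \left(O + \sqrt{-48 + 41}\right) = \left(-42 - 52\right) \left(\left(- \frac{61}{3722} - \frac{i}{3722}\right) + \sqrt{-48 + 41}\right) = \left(-42 - 52\right) \left(\left(- \frac{61}{3722} - \frac{i}{3722}\right) + \sqrt{-7}\right) = - 94 \left(\left(- \frac{61}{3722} - \frac{i}{3722}\right) + i \sqrt{7}\right) = - 94 \left(- \frac{61}{3722} - \frac{i}{3722} + i \sqrt{7}\right) = \frac{2867}{1861} + \frac{47 i}{1861} - 94 i \sqrt{7}$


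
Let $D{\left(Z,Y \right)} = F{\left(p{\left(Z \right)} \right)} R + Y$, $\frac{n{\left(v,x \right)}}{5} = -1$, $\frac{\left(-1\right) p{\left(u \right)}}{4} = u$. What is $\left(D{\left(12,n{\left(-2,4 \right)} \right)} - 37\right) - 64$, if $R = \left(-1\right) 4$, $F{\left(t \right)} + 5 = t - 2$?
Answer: $114$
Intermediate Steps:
$p{\left(u \right)} = - 4 u$
$n{\left(v,x \right)} = -5$ ($n{\left(v,x \right)} = 5 \left(-1\right) = -5$)
$F{\left(t \right)} = -7 + t$ ($F{\left(t \right)} = -5 + \left(t - 2\right) = -5 + \left(-2 + t\right) = -7 + t$)
$R = -4$
$D{\left(Z,Y \right)} = 28 + Y + 16 Z$ ($D{\left(Z,Y \right)} = \left(-7 - 4 Z\right) \left(-4\right) + Y = \left(28 + 16 Z\right) + Y = 28 + Y + 16 Z$)
$\left(D{\left(12,n{\left(-2,4 \right)} \right)} - 37\right) - 64 = \left(\left(28 - 5 + 16 \cdot 12\right) - 37\right) - 64 = \left(\left(28 - 5 + 192\right) - 37\right) - 64 = \left(215 - 37\right) - 64 = 178 - 64 = 114$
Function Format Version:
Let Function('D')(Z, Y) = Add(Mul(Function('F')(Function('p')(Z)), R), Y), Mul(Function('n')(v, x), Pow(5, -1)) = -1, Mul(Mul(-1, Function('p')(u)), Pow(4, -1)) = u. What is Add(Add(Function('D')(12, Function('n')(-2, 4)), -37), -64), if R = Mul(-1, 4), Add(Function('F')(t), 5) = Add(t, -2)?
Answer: 114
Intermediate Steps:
Function('p')(u) = Mul(-4, u)
Function('n')(v, x) = -5 (Function('n')(v, x) = Mul(5, -1) = -5)
Function('F')(t) = Add(-7, t) (Function('F')(t) = Add(-5, Add(t, -2)) = Add(-5, Add(-2, t)) = Add(-7, t))
R = -4
Function('D')(Z, Y) = Add(28, Y, Mul(16, Z)) (Function('D')(Z, Y) = Add(Mul(Add(-7, Mul(-4, Z)), -4), Y) = Add(Add(28, Mul(16, Z)), Y) = Add(28, Y, Mul(16, Z)))
Add(Add(Function('D')(12, Function('n')(-2, 4)), -37), -64) = Add(Add(Add(28, -5, Mul(16, 12)), -37), -64) = Add(Add(Add(28, -5, 192), -37), -64) = Add(Add(215, -37), -64) = Add(178, -64) = 114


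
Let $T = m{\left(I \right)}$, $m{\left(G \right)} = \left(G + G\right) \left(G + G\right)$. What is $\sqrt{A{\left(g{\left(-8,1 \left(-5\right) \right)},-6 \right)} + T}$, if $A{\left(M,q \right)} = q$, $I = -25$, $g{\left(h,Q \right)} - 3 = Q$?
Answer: $\sqrt{2494} \approx 49.94$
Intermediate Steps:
$g{\left(h,Q \right)} = 3 + Q$
$m{\left(G \right)} = 4 G^{2}$ ($m{\left(G \right)} = 2 G 2 G = 4 G^{2}$)
$T = 2500$ ($T = 4 \left(-25\right)^{2} = 4 \cdot 625 = 2500$)
$\sqrt{A{\left(g{\left(-8,1 \left(-5\right) \right)},-6 \right)} + T} = \sqrt{-6 + 2500} = \sqrt{2494}$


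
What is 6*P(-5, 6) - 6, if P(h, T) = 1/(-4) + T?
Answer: 57/2 ≈ 28.500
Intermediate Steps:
P(h, T) = -¼ + T
6*P(-5, 6) - 6 = 6*(-¼ + 6) - 6 = 6*(23/4) - 6 = 69/2 - 6 = 57/2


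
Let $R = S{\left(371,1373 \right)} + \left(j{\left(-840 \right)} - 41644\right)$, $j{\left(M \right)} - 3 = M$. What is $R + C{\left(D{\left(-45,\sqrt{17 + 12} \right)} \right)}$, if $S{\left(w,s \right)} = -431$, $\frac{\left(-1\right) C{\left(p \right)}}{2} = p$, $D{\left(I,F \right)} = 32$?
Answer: $-42976$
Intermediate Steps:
$C{\left(p \right)} = - 2 p$
$j{\left(M \right)} = 3 + M$
$R = -42912$ ($R = -431 + \left(\left(3 - 840\right) - 41644\right) = -431 - 42481 = -42912$)
$R + C{\left(D{\left(-45,\sqrt{17 + 12} \right)} \right)} = -42912 - 64 = -42976$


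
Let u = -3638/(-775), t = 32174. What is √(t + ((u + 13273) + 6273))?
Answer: √1242685778/155 ≈ 227.43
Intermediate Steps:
u = 3638/775 (u = -3638*(-1/775) = 3638/775 ≈ 4.6942)
√(t + ((u + 13273) + 6273)) = √(32174 + ((3638/775 + 13273) + 6273)) = √(32174 + (10290213/775 + 6273)) = √(32174 + 15151788/775) = √(40086638/775) = √1242685778/155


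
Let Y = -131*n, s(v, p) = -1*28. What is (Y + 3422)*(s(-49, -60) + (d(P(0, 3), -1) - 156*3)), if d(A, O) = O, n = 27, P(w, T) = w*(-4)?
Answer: 57155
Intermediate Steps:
P(w, T) = -4*w
s(v, p) = -28
Y = -3537 (Y = -131*27 = -3537)
(Y + 3422)*(s(-49, -60) + (d(P(0, 3), -1) - 156*3)) = (-3537 + 3422)*(-28 + (-1 - 156*3)) = -115*(-28 + (-1 - 26*18)) = -115*(-28 + (-1 - 468)) = -115*(-28 - 469) = -115*(-497) = 57155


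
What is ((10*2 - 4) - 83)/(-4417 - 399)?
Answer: 67/4816 ≈ 0.013912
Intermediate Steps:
((10*2 - 4) - 83)/(-4417 - 399) = ((20 - 4) - 83)/(-4816) = (16 - 83)*(-1/4816) = -67*(-1/4816) = 67/4816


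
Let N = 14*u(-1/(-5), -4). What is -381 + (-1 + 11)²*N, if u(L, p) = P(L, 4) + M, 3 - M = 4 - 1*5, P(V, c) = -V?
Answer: 4939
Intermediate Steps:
M = 4 (M = 3 - (4 - 1*5) = 3 - (4 - 5) = 3 - 1*(-1) = 3 + 1 = 4)
u(L, p) = 4 - L (u(L, p) = -L + 4 = 4 - L)
N = 266/5 (N = 14*(4 - (-1)/(-5)) = 14*(4 - (-1)*(-1)/5) = 14*(4 - 1*⅕) = 14*(4 - ⅕) = 14*(19/5) = 266/5 ≈ 53.200)
-381 + (-1 + 11)²*N = -381 + (-1 + 11)²*(266/5) = -381 + 10²*(266/5) = -381 + 100*(266/5) = -381 + 5320 = 4939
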